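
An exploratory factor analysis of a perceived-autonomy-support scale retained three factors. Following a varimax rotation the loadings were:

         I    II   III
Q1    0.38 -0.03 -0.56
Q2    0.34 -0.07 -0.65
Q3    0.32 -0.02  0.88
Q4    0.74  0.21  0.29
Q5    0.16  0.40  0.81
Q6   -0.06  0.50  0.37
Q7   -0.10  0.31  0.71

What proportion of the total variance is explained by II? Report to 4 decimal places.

SS loadings for II = (-0.03)² + (-0.07)² + (-0.02)² + 0.21² + 0.40² + 0.50² + 0.31² = 0.5564
Proportion of variance = 0.5564 / 7 = 0.0795.

0.0795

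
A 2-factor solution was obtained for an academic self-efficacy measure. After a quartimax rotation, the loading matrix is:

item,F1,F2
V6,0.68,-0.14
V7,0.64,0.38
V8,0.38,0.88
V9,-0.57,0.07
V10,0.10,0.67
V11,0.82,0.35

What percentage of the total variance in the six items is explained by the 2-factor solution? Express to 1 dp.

Communalities: 0.4820, 0.5540, 0.9188, 0.3298, 0.4589, 0.7949; Σh² = 3.5384.
Total variance with 6 standardized items is 6, so the solution explains 3.5384/6 = 0.5897 = 58.97%.

59.0%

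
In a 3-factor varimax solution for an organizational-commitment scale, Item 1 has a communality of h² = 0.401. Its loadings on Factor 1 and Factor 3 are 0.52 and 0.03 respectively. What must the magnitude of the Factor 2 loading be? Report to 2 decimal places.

0.36

Under orthogonal rotation h² = Σλ², so λ_Factor 2² = h² − (0.2713) = 0.401 − 0.2713 = 0.1297.
|λ| = √0.1297 = 0.3601.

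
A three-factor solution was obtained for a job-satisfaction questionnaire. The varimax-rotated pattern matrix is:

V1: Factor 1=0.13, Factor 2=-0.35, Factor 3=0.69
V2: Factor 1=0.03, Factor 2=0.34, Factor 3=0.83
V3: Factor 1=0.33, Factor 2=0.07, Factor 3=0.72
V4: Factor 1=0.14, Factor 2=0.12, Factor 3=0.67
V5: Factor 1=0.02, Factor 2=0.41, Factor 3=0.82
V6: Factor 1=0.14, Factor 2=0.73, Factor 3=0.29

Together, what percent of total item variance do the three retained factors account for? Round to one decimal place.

Communalities: 0.6155, 0.8054, 0.6322, 0.4829, 0.8409, 0.6366; Σh² = 4.0135.
Total variance with 6 standardized items is 6, so the solution explains 4.0135/6 = 0.6689 = 66.89%.

66.9%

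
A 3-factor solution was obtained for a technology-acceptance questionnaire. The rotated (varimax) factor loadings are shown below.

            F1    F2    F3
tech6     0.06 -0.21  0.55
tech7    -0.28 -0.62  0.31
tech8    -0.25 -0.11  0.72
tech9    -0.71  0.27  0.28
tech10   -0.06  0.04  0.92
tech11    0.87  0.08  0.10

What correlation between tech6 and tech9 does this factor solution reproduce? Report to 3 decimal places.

r̂ = Σ λ_i·λ_j across factors = (0.06)(-0.71) + (-0.21)(0.27) + (0.55)(0.28)
  = -0.0426 -0.0567 +0.1540 = 0.0547

0.055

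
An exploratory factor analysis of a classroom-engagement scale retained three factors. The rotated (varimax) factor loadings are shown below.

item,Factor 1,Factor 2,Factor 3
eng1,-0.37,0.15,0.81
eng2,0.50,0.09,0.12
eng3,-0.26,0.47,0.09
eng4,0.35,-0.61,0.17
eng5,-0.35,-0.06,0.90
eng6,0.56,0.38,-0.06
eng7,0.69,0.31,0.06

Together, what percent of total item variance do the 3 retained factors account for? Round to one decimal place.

SS loadings by factor: 1.4892, 0.8677, 1.5247; total = 3.8816.
Total variance with 7 standardized items is 7, so the solution explains 3.8816/7 = 0.5545 = 55.45%.

55.5%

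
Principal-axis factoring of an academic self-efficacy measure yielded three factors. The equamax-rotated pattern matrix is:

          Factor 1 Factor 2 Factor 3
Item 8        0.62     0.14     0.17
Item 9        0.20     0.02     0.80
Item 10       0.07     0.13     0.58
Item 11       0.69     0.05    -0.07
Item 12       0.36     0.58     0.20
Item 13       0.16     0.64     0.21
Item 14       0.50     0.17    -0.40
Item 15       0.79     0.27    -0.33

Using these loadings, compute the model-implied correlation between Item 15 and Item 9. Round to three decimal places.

-0.101

r̂ = Σ λ_i·λ_j across factors = (0.79)(0.20) + (0.27)(0.02) + (-0.33)(0.80)
  = +0.1580 +0.0054 -0.2640 = -0.1006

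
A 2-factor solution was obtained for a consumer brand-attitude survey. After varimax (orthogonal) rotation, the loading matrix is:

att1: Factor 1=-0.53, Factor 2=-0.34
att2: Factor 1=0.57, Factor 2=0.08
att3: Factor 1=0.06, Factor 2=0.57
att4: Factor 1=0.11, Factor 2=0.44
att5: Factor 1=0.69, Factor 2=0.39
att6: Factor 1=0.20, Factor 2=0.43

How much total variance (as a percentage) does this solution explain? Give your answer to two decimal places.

SS loadings by factor: 1.1376, 0.9775; total = 2.1151.
Total variance with 6 standardized items is 6, so the solution explains 2.1151/6 = 0.3525 = 35.25%.

35.25%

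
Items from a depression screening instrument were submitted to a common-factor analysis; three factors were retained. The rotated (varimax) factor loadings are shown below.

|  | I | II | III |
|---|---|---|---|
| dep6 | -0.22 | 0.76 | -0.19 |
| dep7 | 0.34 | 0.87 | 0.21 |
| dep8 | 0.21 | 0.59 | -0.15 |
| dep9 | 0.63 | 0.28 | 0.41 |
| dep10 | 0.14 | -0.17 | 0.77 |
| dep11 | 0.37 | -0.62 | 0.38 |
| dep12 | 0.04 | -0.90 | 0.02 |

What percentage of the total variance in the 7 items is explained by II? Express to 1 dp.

SS loadings for II = 0.76² + 0.87² + 0.59² + 0.28² + (-0.17)² + (-0.62)² + (-0.90)² = 2.9843
With 7 standardized items, total variance = 7. Proportion = 2.9843/7 = 0.4263 → 42.63%.

42.6%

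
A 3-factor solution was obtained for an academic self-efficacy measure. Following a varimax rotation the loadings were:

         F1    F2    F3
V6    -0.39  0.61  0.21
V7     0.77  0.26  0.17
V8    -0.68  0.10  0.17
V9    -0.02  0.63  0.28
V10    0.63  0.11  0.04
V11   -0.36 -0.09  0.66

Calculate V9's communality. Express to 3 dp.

0.476

h² = (-0.02)² + 0.63² + 0.28² = 0.0004 + 0.3969 + 0.0784 = 0.4757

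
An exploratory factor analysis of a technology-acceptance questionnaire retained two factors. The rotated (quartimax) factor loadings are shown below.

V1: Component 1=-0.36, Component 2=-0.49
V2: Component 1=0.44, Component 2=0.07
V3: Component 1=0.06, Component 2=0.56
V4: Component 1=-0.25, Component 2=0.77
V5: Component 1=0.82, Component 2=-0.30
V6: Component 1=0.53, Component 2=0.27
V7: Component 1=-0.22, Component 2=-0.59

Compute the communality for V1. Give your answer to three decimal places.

0.370

h² = (-0.36)² + (-0.49)² = 0.1296 + 0.2401 = 0.3697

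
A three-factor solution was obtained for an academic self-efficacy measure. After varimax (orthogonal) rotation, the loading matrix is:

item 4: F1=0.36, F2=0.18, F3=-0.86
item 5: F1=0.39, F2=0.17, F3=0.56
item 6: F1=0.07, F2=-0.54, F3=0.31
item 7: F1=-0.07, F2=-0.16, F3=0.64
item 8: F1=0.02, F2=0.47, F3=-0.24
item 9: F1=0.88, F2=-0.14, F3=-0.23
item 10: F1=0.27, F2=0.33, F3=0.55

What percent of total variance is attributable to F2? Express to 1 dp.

10.4%

SS loadings for F2 = 0.18² + 0.17² + (-0.54)² + (-0.16)² + 0.47² + (-0.14)² + 0.33² = 0.7279
With 7 standardized items, total variance = 7. Proportion = 0.7279/7 = 0.1040 → 10.40%.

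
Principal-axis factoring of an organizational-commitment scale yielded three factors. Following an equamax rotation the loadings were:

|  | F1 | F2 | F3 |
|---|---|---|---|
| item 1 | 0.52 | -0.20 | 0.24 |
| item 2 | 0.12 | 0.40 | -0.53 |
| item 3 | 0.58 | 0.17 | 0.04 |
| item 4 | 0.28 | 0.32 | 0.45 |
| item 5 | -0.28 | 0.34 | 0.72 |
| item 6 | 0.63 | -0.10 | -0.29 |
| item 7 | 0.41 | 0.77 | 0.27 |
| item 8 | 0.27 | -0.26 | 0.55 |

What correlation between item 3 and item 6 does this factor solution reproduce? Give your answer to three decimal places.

0.337

r̂ = Σ λ_i·λ_j across factors = (0.58)(0.63) + (0.17)(-0.10) + (0.04)(-0.29)
  = +0.3654 -0.0170 -0.0116 = 0.3368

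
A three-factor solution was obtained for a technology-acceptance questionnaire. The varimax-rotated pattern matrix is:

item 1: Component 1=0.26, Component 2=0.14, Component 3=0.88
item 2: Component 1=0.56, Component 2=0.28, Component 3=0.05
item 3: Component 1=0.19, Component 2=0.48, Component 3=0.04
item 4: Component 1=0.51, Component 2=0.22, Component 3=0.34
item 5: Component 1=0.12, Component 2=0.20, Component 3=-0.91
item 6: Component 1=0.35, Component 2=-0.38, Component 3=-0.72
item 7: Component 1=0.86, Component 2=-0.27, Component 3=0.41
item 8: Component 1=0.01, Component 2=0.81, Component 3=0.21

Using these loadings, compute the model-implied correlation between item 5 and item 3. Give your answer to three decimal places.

r̂ = Σ λ_i·λ_j across factors = (0.12)(0.19) + (0.20)(0.48) + (-0.91)(0.04)
  = +0.0228 +0.0960 -0.0364 = 0.0824

0.082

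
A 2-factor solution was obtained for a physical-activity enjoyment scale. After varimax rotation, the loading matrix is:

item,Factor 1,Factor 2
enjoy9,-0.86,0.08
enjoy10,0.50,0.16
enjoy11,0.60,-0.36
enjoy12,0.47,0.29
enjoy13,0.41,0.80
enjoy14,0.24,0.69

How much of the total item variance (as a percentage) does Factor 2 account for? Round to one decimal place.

22.7%

SS loadings for Factor 2 = 0.08² + 0.16² + (-0.36)² + 0.29² + 0.80² + 0.69² = 1.3618
With 6 standardized items, total variance = 6. Proportion = 1.3618/6 = 0.2270 → 22.70%.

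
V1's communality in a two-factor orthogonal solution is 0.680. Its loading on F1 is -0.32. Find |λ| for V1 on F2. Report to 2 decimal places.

Under orthogonal rotation h² = Σλ², so λ_F2² = h² − (0.1024) = 0.680 − 0.1024 = 0.5776.
|λ| = √0.5776 = 0.7600.

0.76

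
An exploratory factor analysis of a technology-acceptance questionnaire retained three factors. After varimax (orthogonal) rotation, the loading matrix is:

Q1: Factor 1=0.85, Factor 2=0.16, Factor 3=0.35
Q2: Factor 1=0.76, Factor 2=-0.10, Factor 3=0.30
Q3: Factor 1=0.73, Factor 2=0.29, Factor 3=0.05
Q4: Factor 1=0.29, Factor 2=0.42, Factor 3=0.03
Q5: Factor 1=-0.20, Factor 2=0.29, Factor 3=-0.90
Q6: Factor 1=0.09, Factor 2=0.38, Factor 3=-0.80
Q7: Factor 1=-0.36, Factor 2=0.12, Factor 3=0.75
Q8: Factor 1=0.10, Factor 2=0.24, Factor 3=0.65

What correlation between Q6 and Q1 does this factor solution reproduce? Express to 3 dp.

-0.143

r̂ = Σ λ_i·λ_j across factors = (0.09)(0.85) + (0.38)(0.16) + (-0.80)(0.35)
  = +0.0765 +0.0608 -0.2800 = -0.1427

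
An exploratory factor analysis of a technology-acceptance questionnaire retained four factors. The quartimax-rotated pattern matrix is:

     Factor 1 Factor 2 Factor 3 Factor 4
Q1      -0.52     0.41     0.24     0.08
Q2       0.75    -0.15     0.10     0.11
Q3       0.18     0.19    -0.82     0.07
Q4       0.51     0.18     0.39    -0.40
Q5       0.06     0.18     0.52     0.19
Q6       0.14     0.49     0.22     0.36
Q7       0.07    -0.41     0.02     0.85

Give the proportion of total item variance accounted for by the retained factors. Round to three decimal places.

SS loadings by factor: 1.1535, 0.6997, 1.2113, 1.0716; total = 4.1361.
Total variance with 7 standardized items is 7, so the solution explains 4.1361/7 = 0.5909.

0.591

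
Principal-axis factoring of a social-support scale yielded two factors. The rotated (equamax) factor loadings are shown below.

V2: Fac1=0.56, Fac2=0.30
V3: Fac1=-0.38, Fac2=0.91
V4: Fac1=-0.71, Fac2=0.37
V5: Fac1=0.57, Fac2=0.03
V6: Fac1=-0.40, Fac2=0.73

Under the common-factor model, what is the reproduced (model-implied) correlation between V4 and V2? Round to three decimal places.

-0.287

r̂ = Σ λ_i·λ_j across factors = (-0.71)(0.56) + (0.37)(0.30)
  = -0.3976 +0.1110 = -0.2866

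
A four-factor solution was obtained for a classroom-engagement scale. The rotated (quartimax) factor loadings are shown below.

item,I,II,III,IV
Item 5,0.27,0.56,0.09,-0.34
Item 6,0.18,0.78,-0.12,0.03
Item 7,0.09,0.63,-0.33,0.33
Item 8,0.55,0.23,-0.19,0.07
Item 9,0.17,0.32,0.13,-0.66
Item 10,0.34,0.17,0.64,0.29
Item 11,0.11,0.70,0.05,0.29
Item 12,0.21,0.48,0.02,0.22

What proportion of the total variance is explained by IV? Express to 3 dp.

SS loadings for IV = (-0.34)² + 0.03² + 0.33² + 0.07² + (-0.66)² + 0.29² + 0.29² + 0.22² = 0.8825
Proportion of variance = 0.8825 / 8 = 0.1103.

0.110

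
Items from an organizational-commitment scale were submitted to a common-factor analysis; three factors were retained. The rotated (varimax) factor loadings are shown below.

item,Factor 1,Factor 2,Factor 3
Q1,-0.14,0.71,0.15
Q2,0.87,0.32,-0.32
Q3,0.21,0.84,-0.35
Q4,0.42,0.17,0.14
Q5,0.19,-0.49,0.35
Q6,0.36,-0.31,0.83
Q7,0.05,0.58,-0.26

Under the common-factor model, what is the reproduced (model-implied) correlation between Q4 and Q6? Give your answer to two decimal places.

0.21

r̂ = Σ λ_i·λ_j across factors = (0.42)(0.36) + (0.17)(-0.31) + (0.14)(0.83)
  = +0.1512 -0.0527 +0.1162 = 0.2147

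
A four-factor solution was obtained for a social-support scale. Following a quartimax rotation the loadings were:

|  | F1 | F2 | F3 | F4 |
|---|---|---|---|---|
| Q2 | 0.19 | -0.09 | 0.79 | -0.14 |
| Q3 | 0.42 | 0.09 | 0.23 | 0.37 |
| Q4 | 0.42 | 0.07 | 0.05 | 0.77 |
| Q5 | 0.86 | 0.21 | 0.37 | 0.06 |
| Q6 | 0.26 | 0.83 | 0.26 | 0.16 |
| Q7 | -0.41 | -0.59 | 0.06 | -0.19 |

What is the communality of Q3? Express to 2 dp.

h² = 0.42² + 0.09² + 0.23² + 0.37² = 0.1764 + 0.0081 + 0.0529 + 0.1369 = 0.3743

0.37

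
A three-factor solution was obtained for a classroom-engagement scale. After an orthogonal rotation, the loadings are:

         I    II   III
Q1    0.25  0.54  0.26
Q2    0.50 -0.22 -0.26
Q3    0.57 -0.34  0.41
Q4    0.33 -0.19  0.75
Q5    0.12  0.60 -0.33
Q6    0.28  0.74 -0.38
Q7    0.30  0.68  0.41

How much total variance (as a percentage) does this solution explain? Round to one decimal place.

58.3%

SS loadings by factor: 0.9291, 1.8617, 1.2872; total = 4.0780.
Total variance with 7 standardized items is 7, so the solution explains 4.0780/7 = 0.5826 = 58.26%.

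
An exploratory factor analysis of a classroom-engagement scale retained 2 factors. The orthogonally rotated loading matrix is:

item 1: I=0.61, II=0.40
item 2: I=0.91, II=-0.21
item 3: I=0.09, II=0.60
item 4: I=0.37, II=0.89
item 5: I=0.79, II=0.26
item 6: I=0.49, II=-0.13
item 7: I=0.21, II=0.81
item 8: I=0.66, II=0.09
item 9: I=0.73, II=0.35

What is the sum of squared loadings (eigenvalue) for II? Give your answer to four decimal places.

SS loadings for II = 0.40² + (-0.21)² + 0.60² + 0.89² + 0.26² + (-0.13)² + 0.81² + 0.09² + 0.35² = 0.1600 + 0.0441 + 0.3600 + 0.7921 + 0.0676 + 0.0169 + 0.6561 + 0.0081 + 0.1225 = 2.2274

2.2274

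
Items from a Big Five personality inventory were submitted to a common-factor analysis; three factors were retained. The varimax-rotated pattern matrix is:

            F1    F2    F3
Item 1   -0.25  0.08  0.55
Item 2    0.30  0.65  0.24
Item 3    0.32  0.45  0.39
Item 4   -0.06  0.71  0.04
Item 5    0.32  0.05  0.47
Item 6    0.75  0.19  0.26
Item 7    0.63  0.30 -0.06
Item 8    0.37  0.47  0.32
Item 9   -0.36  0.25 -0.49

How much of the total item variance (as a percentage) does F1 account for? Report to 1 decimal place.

SS loadings for F1 = (-0.25)² + 0.30² + 0.32² + (-0.06)² + 0.32² + 0.75² + 0.63² + 0.37² + (-0.36)² = 1.5868
With 9 standardized items, total variance = 9. Proportion = 1.5868/9 = 0.1763 → 17.63%.

17.6%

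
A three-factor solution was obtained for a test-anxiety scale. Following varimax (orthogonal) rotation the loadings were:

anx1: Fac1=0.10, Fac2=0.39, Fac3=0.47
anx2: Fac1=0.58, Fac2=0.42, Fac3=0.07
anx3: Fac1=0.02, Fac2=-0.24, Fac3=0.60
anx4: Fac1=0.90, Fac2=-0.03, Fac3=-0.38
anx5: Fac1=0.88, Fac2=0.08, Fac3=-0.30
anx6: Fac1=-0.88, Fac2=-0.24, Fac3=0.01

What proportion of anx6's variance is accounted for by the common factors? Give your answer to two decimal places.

0.83

h² = (-0.88)² + (-0.24)² + 0.01² = 0.7744 + 0.0576 + 0.0001 = 0.8321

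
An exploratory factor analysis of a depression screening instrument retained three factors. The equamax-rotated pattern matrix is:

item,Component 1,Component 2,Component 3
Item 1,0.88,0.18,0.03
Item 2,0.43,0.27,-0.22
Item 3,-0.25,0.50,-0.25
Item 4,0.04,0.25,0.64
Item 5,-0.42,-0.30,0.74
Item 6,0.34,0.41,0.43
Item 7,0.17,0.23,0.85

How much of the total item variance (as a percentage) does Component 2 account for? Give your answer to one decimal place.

10.4%

SS loadings for Component 2 = 0.18² + 0.27² + 0.50² + 0.25² + (-0.30)² + 0.41² + 0.23² = 0.7288
With 7 standardized items, total variance = 7. Proportion = 0.7288/7 = 0.1041 → 10.41%.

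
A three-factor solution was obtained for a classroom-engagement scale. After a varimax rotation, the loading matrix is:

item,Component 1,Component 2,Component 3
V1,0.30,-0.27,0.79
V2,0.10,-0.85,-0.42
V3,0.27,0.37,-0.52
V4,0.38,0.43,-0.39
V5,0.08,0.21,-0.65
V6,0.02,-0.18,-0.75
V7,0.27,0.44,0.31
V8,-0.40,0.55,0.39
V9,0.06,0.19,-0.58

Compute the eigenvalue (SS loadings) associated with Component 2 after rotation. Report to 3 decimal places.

1.726

SS loadings for Component 2 = (-0.27)² + (-0.85)² + 0.37² + 0.43² + 0.21² + (-0.18)² + 0.44² + 0.55² + 0.19² = 0.0729 + 0.7225 + 0.1369 + 0.1849 + 0.0441 + 0.0324 + 0.1936 + 0.3025 + 0.0361 = 1.7259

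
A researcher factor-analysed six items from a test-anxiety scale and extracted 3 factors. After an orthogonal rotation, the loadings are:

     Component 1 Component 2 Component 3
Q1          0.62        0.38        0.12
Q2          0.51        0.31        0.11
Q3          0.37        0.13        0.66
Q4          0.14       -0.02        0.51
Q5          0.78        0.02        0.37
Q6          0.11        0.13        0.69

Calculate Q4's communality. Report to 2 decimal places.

h² = 0.14² + (-0.02)² + 0.51² = 0.0196 + 0.0004 + 0.2601 = 0.2801

0.28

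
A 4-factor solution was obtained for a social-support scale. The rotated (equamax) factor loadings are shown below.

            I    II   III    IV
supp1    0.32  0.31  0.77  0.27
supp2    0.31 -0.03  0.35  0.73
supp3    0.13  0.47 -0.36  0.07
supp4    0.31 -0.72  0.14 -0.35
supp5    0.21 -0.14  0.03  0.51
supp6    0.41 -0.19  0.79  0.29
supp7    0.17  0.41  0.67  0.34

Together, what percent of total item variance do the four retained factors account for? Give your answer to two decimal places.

67.77%

SS loadings by factor: 0.5526, 1.0601, 1.9385, 1.1930; total = 4.7442.
Total variance with 7 standardized items is 7, so the solution explains 4.7442/7 = 0.6777 = 67.77%.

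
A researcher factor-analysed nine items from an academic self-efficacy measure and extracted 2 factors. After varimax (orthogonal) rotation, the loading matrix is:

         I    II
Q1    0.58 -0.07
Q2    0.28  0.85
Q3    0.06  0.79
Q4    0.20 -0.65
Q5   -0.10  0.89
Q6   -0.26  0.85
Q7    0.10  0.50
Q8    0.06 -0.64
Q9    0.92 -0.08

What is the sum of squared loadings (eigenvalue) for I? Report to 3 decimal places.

SS loadings for I = 0.58² + 0.28² + 0.06² + 0.20² + (-0.10)² + (-0.26)² + 0.10² + 0.06² + 0.92² = 0.3364 + 0.0784 + 0.0036 + 0.0400 + 0.0100 + 0.0676 + 0.0100 + 0.0036 + 0.8464 = 1.3960

1.396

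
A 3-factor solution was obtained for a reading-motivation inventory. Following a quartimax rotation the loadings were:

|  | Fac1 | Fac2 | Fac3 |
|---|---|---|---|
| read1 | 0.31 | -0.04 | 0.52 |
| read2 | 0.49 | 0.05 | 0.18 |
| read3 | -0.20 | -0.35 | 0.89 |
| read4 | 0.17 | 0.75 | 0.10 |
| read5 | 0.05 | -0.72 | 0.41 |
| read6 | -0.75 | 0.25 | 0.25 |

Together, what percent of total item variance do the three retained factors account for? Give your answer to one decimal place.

59.6%

SS loadings by factor: 0.9701, 1.2700, 1.3355; total = 3.5756.
Total variance with 6 standardized items is 6, so the solution explains 3.5756/6 = 0.5959 = 59.59%.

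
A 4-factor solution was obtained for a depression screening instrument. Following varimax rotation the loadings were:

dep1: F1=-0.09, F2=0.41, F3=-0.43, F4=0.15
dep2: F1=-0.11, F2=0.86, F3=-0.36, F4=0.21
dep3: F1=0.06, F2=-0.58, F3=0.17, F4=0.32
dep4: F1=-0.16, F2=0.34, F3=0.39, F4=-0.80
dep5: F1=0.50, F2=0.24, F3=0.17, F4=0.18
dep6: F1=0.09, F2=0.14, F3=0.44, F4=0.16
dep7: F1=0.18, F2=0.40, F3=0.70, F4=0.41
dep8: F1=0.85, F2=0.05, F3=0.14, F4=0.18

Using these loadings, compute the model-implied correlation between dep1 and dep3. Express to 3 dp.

-0.268

r̂ = Σ λ_i·λ_j across factors = (-0.09)(0.06) + (0.41)(-0.58) + (-0.43)(0.17) + (0.15)(0.32)
  = -0.0054 -0.2378 -0.0731 +0.0480 = -0.2683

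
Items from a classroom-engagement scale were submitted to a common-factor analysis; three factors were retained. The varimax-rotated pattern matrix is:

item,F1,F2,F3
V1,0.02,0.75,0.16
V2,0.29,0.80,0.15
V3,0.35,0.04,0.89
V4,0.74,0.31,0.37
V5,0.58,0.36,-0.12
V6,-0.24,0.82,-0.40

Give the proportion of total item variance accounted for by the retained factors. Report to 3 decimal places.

SS loadings by factor: 1.1486, 2.1022, 1.1515; total = 4.4023.
Total variance with 6 standardized items is 6, so the solution explains 4.4023/6 = 0.7337.

0.734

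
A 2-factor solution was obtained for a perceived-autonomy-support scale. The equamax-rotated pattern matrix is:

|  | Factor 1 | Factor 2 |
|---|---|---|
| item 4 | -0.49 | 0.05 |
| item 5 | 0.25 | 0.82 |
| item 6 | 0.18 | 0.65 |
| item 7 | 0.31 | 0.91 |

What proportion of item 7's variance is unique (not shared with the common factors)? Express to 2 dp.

h² = 0.31² + 0.91² = 0.0961 + 0.8281 = 0.9242
Uniqueness u² = 1 − h² = 1 − 0.9242 = 0.0758

0.08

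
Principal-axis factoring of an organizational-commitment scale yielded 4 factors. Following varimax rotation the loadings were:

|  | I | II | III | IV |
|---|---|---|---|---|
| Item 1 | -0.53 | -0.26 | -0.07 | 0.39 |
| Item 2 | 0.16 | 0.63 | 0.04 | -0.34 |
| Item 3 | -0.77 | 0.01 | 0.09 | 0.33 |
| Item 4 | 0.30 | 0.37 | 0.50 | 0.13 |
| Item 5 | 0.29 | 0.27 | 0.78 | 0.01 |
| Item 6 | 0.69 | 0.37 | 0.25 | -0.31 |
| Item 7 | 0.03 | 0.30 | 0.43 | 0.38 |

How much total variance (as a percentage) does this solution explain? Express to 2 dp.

60.09%

Communalities: 0.5055, 0.5397, 0.7100, 0.4938, 0.7655, 0.7716, 0.4202; Σh² = 4.2063.
Total variance with 7 standardized items is 7, so the solution explains 4.2063/7 = 0.6009 = 60.09%.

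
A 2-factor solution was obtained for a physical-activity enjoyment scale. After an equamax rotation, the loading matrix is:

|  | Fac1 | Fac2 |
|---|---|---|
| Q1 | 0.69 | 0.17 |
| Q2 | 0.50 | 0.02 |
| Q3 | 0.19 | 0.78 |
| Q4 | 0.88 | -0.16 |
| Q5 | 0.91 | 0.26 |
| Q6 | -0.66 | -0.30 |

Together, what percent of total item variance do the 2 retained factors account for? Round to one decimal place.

SS loadings by factor: 2.8003, 0.8209; total = 3.6212.
Total variance with 6 standardized items is 6, so the solution explains 3.6212/6 = 0.6035 = 60.35%.

60.4%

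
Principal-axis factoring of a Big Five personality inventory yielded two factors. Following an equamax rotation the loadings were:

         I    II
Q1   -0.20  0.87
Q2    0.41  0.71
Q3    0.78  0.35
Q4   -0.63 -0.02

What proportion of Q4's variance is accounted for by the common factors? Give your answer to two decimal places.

h² = (-0.63)² + (-0.02)² = 0.3969 + 0.0004 = 0.3973

0.40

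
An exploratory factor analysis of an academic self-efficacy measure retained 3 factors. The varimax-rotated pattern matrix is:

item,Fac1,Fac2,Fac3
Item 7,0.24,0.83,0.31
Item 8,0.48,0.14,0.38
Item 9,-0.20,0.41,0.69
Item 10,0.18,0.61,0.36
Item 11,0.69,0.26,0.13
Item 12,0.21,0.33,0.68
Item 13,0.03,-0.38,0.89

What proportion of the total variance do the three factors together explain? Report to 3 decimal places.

Communalities: 0.8426, 0.3944, 0.6842, 0.5341, 0.5606, 0.6154, 0.9374; Σh² = 4.5687.
Total variance with 7 standardized items is 7, so the solution explains 4.5687/7 = 0.6527.

0.653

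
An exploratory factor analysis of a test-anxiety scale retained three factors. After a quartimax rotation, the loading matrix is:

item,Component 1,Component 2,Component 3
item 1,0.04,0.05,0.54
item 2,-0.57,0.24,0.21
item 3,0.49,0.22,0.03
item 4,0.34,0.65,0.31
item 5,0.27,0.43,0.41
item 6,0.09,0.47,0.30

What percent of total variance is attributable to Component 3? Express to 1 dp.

11.5%

SS loadings for Component 3 = 0.54² + 0.21² + 0.03² + 0.31² + 0.41² + 0.30² = 0.6908
With 6 standardized items, total variance = 6. Proportion = 0.6908/6 = 0.1151 → 11.51%.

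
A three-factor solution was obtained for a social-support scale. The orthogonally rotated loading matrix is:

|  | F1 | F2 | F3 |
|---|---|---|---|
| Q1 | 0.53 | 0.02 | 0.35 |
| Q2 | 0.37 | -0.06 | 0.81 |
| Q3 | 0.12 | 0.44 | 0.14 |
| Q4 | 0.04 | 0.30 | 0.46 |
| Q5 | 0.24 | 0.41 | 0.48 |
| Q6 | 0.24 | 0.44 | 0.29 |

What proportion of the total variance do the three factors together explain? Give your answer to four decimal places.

Communalities: 0.4038, 0.7966, 0.2276, 0.3032, 0.4561, 0.3353; Σh² = 2.5226.
Total variance with 6 standardized items is 6, so the solution explains 2.5226/6 = 0.4204.

0.4204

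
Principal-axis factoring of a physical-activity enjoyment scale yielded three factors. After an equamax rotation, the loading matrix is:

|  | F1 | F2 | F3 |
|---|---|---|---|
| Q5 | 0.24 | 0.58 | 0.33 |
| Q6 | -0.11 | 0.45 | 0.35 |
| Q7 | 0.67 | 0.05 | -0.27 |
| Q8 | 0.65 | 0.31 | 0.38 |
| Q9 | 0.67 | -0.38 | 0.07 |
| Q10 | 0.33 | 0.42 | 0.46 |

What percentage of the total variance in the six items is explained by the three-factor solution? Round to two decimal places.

Communalities: 0.5029, 0.3371, 0.5243, 0.6630, 0.5982, 0.4969; Σh² = 3.1224.
Total variance with 6 standardized items is 6, so the solution explains 3.1224/6 = 0.5204 = 52.04%.

52.04%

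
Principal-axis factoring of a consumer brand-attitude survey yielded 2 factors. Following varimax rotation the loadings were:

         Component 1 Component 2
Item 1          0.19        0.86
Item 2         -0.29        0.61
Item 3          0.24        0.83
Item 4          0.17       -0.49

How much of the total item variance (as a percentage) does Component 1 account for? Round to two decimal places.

SS loadings for Component 1 = 0.19² + (-0.29)² + 0.24² + 0.17² = 0.2067
With 4 standardized items, total variance = 4. Proportion = 0.2067/4 = 0.0517 → 5.17%.

5.17%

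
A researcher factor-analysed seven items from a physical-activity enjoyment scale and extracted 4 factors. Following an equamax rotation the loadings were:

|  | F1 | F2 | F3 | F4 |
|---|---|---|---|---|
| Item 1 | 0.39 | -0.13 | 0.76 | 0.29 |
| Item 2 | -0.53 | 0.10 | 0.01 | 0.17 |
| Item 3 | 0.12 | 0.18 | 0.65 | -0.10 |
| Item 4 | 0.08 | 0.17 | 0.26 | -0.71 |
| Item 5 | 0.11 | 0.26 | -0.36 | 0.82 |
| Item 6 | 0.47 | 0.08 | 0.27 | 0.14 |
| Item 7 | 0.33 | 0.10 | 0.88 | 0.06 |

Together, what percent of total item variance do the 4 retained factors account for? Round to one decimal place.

61.9%

Communalities: 0.8307, 0.3199, 0.4793, 0.6070, 0.8817, 0.3198, 0.8969; Σh² = 4.3353.
Total variance with 7 standardized items is 7, so the solution explains 4.3353/7 = 0.6193 = 61.93%.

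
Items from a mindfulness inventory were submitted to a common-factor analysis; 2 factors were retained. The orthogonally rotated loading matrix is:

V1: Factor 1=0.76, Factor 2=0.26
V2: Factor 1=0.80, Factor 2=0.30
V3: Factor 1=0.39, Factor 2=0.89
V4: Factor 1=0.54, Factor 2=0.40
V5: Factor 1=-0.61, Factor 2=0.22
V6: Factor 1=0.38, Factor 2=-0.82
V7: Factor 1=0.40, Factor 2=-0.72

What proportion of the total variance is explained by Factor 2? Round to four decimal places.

SS loadings for Factor 2 = 0.26² + 0.30² + 0.89² + 0.40² + 0.22² + (-0.82)² + (-0.72)² = 2.3489
Proportion of variance = 2.3489 / 7 = 0.3356.

0.3356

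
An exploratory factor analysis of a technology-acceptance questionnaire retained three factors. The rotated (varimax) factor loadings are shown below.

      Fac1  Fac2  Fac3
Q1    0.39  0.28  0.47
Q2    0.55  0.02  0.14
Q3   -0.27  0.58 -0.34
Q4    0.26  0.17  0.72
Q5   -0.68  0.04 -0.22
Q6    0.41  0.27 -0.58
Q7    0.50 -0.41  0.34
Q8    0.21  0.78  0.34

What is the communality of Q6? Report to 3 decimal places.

h² = 0.41² + 0.27² + (-0.58)² = 0.1681 + 0.0729 + 0.3364 = 0.5774

0.577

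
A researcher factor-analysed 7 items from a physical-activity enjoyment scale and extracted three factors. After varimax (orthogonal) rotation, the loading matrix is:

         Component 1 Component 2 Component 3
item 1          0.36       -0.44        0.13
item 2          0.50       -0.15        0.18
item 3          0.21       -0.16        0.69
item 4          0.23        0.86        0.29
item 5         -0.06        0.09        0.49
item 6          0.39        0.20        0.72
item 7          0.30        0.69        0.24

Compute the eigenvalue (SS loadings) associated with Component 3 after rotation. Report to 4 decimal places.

SS loadings for Component 3 = 0.13² + 0.18² + 0.69² + 0.29² + 0.49² + 0.72² + 0.24² = 0.0169 + 0.0324 + 0.4761 + 0.0841 + 0.2401 + 0.5184 + 0.0576 = 1.4256

1.4256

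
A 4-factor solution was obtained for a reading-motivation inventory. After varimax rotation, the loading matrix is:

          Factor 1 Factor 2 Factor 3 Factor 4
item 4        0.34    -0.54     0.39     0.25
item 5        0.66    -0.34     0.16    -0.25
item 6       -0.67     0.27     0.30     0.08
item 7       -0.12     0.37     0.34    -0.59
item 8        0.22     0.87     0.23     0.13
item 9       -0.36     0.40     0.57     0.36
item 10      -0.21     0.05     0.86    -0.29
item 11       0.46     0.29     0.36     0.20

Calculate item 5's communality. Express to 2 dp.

0.64

h² = 0.66² + (-0.34)² + 0.16² + (-0.25)² = 0.4356 + 0.1156 + 0.0256 + 0.0625 = 0.6393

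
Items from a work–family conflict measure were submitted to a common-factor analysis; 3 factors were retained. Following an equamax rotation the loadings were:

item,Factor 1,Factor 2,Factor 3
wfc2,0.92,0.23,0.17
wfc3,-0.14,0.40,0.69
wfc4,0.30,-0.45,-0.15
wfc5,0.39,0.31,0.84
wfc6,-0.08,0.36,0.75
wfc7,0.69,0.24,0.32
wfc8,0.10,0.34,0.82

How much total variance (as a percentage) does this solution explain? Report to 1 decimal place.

SS loadings by factor: 1.6006, 0.8143, 2.5704; total = 4.9853.
Total variance with 7 standardized items is 7, so the solution explains 4.9853/7 = 0.7122 = 71.22%.

71.2%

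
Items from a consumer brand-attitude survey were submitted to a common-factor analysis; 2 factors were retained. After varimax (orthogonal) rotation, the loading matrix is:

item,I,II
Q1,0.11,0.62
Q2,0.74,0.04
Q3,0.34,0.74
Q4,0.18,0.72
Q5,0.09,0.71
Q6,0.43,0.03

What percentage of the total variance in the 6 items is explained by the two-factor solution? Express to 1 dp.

Communalities: 0.3965, 0.5492, 0.6632, 0.5508, 0.5122, 0.1858; Σh² = 2.8577.
Total variance with 6 standardized items is 6, so the solution explains 2.8577/6 = 0.4763 = 47.63%.

47.6%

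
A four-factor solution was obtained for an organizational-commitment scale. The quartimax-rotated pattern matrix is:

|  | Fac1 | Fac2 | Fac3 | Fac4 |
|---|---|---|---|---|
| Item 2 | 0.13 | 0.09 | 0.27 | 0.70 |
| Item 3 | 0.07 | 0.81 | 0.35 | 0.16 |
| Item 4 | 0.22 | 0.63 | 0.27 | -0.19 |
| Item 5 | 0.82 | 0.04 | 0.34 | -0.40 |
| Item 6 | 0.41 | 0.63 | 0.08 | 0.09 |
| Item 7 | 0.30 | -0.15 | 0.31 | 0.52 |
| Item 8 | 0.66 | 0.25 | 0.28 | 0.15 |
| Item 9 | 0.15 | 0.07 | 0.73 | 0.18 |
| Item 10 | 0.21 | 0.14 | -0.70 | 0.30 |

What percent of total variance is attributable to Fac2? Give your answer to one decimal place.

SS loadings for Fac2 = 0.09² + 0.81² + 0.63² + 0.04² + 0.63² + (-0.15)² + 0.25² + 0.07² + 0.14² = 1.5691
With 9 standardized items, total variance = 9. Proportion = 1.5691/9 = 0.1743 → 17.43%.

17.4%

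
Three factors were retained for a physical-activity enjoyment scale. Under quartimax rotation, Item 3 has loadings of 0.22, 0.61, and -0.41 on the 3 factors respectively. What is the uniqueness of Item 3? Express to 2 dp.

h² = 0.22² + 0.61² + (-0.41)² = 0.0484 + 0.3721 + 0.1681 = 0.5886
Uniqueness u² = 1 − h² = 1 − 0.5886 = 0.4114

0.41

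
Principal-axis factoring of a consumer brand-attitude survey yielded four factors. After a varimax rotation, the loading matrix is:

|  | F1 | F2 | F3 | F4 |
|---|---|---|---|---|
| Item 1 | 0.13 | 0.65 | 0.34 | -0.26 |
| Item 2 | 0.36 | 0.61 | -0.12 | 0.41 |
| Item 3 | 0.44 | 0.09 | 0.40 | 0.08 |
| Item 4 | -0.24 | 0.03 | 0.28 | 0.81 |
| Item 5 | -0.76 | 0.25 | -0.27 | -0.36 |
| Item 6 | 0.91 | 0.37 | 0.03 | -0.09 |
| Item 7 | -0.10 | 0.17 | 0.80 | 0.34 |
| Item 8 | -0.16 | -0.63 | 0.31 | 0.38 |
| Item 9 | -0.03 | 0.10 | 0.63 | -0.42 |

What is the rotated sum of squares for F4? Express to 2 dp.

1.47

SS loadings for F4 = (-0.26)² + 0.41² + 0.08² + 0.81² + (-0.36)² + (-0.09)² + 0.34² + 0.38² + (-0.42)² = 0.0676 + 0.1681 + 0.0064 + 0.6561 + 0.1296 + 0.0081 + 0.1156 + 0.1444 + 0.1764 = 1.4723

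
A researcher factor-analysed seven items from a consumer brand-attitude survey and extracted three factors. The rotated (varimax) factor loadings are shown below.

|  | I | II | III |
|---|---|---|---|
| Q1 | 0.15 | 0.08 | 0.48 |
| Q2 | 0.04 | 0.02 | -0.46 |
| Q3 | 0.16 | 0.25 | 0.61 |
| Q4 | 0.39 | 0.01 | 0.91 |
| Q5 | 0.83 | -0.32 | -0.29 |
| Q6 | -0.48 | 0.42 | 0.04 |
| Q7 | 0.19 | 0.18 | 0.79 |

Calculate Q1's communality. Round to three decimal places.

h² = 0.15² + 0.08² + 0.48² = 0.0225 + 0.0064 + 0.2304 = 0.2593

0.259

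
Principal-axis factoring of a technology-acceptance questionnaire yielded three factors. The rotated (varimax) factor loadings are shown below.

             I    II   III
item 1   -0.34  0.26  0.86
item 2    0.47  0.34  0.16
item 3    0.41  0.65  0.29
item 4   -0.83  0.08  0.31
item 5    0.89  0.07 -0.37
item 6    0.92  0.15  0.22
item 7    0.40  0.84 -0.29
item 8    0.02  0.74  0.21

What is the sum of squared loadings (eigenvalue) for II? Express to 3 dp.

1.893

SS loadings for II = 0.26² + 0.34² + 0.65² + 0.08² + 0.07² + 0.15² + 0.84² + 0.74² = 0.0676 + 0.1156 + 0.4225 + 0.0064 + 0.0049 + 0.0225 + 0.7056 + 0.5476 = 1.8927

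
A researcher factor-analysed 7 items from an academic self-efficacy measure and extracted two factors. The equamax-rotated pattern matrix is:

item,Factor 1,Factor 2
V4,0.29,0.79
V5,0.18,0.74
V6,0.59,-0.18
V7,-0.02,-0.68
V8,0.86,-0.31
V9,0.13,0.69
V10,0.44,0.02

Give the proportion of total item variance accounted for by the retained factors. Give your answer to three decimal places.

0.522

SS loadings by factor: 1.4151, 2.2391; total = 3.6542.
Total variance with 7 standardized items is 7, so the solution explains 3.6542/7 = 0.5220.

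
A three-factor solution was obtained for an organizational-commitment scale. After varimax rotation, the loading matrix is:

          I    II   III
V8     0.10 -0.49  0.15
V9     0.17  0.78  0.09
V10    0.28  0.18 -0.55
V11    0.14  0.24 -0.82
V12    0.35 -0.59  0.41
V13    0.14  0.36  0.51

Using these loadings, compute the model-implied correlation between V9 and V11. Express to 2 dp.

r̂ = Σ λ_i·λ_j across factors = (0.17)(0.14) + (0.78)(0.24) + (0.09)(-0.82)
  = +0.0238 +0.1872 -0.0738 = 0.1372

0.14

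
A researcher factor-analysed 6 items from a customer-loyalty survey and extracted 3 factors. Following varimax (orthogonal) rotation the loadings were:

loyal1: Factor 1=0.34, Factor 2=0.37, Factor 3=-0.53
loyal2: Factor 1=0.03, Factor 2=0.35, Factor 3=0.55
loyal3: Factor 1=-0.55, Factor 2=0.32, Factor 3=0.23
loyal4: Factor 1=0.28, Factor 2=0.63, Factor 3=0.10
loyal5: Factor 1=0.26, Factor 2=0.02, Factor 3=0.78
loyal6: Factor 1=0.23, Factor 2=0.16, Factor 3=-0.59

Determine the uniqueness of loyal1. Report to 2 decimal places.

0.47

h² = 0.34² + 0.37² + (-0.53)² = 0.1156 + 0.1369 + 0.2809 = 0.5334
Uniqueness u² = 1 − h² = 1 − 0.5334 = 0.4666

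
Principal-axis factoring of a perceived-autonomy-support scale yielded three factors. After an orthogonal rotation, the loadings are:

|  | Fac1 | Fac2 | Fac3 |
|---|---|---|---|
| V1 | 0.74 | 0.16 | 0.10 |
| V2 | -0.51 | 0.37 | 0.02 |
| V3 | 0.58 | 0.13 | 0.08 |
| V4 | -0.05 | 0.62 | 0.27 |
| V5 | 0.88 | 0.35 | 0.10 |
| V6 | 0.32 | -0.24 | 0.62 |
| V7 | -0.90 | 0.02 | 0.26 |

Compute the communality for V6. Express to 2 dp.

0.54

h² = 0.32² + (-0.24)² + 0.62² = 0.1024 + 0.0576 + 0.3844 = 0.5444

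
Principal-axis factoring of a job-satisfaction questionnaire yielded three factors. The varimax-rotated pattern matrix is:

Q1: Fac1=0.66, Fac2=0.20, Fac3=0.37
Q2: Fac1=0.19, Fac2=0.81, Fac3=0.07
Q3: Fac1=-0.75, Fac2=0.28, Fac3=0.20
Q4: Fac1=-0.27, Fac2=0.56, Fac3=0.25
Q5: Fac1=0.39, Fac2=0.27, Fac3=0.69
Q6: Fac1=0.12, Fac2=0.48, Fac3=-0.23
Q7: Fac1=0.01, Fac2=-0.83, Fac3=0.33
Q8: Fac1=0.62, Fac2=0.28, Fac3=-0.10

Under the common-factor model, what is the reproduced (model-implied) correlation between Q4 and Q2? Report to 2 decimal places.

r̂ = Σ λ_i·λ_j across factors = (-0.27)(0.19) + (0.56)(0.81) + (0.25)(0.07)
  = -0.0513 +0.4536 +0.0175 = 0.4198

0.42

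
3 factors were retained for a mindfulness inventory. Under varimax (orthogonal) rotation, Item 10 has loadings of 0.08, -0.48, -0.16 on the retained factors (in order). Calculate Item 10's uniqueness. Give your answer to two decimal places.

h² = 0.08² + (-0.48)² + (-0.16)² = 0.0064 + 0.2304 + 0.0256 = 0.2624
Uniqueness u² = 1 − h² = 1 − 0.2624 = 0.7376

0.74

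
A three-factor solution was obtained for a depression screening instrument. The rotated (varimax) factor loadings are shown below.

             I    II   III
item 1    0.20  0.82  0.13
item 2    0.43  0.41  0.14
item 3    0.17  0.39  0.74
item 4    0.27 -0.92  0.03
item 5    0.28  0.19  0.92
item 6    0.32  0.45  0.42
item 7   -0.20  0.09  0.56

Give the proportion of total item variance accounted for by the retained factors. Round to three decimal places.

Communalities: 0.7293, 0.3726, 0.7286, 0.9202, 0.9609, 0.4813, 0.3617; Σh² = 4.5546.
Total variance with 7 standardized items is 7, so the solution explains 4.5546/7 = 0.6507.

0.651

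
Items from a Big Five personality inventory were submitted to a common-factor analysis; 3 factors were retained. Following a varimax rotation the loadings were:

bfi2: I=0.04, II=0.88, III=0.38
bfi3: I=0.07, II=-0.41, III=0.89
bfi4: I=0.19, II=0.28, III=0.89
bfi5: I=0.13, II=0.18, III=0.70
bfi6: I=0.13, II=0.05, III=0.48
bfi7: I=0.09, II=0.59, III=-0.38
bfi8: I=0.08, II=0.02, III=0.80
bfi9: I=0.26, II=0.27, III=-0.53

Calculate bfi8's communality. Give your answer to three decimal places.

h² = 0.08² + 0.02² + 0.80² = 0.0064 + 0.0004 + 0.6400 = 0.6468

0.647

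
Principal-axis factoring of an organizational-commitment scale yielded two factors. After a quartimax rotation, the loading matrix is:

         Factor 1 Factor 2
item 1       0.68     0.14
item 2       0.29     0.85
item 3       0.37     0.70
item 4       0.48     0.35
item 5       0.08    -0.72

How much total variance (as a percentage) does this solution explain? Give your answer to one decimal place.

55.9%

SS loadings by factor: 0.9202, 1.8730; total = 2.7932.
Total variance with 5 standardized items is 5, so the solution explains 2.7932/5 = 0.5586 = 55.86%.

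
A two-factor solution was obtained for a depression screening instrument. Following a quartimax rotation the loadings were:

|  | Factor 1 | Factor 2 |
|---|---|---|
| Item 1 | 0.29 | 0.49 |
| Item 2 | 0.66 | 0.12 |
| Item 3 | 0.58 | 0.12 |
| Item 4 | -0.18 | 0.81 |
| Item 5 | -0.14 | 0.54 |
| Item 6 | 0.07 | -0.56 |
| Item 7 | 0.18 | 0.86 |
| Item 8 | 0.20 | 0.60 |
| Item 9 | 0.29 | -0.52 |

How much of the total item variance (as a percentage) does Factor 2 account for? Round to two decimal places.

SS loadings for Factor 2 = 0.49² + 0.12² + 0.12² + 0.81² + 0.54² + (-0.56)² + 0.86² + 0.60² + (-0.52)² = 2.9002
With 9 standardized items, total variance = 9. Proportion = 2.9002/9 = 0.3222 → 32.22%.

32.22%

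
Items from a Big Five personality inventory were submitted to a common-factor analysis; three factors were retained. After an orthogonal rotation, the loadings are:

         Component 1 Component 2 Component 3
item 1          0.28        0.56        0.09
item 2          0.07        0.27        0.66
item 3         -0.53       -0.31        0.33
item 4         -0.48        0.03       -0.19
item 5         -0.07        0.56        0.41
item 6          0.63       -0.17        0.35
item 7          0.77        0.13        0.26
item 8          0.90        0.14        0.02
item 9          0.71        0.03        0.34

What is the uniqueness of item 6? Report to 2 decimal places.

h² = 0.63² + (-0.17)² + 0.35² = 0.3969 + 0.0289 + 0.1225 = 0.5483
Uniqueness u² = 1 − h² = 1 − 0.5483 = 0.4517

0.45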